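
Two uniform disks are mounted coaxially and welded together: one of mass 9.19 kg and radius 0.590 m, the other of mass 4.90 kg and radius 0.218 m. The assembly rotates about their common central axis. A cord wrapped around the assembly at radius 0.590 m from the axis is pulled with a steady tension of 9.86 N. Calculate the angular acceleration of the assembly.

I = ½M₁R₁² + ½M₂R₂² = ½(9.19)(0.590)² + ½(4.90)(0.218)² = 1.716 kg·m².
τ = F r = (9.86)(0.590) = 5.817 N·m.
α = τ/I = 5.817/1.716 = 3.390 rad/s².

α ≈ 3.39 rad/s²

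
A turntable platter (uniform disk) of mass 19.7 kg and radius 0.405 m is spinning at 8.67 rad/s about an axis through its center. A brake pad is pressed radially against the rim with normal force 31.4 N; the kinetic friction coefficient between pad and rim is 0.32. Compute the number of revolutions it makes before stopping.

≈ 2.37 revolutions

I = ½MR² = (1/2)(19.7)(0.405)² = 1.616 kg·m².
Friction force f = μN = (0.32)(31.4) = 10.05 N at the rim; torque magnitude τ = fR = 4.069 N·m, opposing ω.
|α| = τ/I = 4.069/1.616 = 2.519 rad/s² (deceleration).
ω² = ω₀² − 2|α|θ with ω = 0 ⇒ θ = ω₀²/(2|α|) = 14.92 rad = 2.375 rev.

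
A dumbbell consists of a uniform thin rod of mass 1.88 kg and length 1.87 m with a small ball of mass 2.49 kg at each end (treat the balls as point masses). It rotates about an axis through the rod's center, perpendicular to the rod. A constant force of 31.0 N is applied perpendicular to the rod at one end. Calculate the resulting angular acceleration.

α ≈ 5.91 rad/s²

I_rod = (1/12)ML² = (1/12)(1.88)(1.87)² = 0.5478 kg·m².
I_balls = 2·m·(L/2)² = 2(2.49)(0.9350)² = 4.354 kg·m².
Total I = 4.901 kg·m².
τ = F·(L/2) = (31.0)(0.935) = 28.99 N·m.
α = τ/I = 28.99/4.901 = 5.914 rad/s².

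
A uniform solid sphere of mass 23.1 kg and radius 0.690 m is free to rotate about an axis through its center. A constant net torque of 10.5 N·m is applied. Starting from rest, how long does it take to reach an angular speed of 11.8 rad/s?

t ≈ 4.94 s

I = (2/5)MR² = (2/5)(23.1)(0.690)² = 4.399 kg·m².
α = τ/I = 10.5/4.399 = 2.387 rad/s².
ω = αt ⇒ t = ω/α = 11.8/2.387 = 4.944 s.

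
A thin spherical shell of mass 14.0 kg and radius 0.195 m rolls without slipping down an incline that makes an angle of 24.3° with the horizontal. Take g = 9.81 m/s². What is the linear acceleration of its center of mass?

a ≈ 2.42 m/s²

Translation along the incline: Mg sinθ − f = Ma.
Rotation about the center: fR = Iα with I = (2/3)MR². No-slip gives a = αR, so f = (I/R²)a = (2/3)M a.
Substituting: Mg sinθ = (1 + 0.6667)Ma, so a = g sinθ/(1 + 0.6667) = (9.81) sin 24.3° / 1.667 = 2.422 m/s².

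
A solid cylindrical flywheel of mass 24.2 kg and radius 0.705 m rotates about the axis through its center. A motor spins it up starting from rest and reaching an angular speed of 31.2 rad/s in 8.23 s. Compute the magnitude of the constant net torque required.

I = ½MR² = (1/2)(24.2)(0.705)² = 6.014 kg·m².
α = Δω/Δt = (31.2 − 0)/8.23 = 3.791 rad/s².
τ = Iα = (6.014)(3.791) = 22.80 N·m.

τ ≈ 22.8 N·m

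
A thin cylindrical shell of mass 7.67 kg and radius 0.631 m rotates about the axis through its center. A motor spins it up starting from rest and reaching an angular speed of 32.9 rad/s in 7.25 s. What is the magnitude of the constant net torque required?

I = MR² = (7.67)(0.631)² = 3.054 kg·m².
α = Δω/Δt = (32.9 − 0)/7.25 = 4.538 rad/s².
τ = Iα = (3.054)(4.538) = 13.86 N·m.

τ ≈ 13.9 N·m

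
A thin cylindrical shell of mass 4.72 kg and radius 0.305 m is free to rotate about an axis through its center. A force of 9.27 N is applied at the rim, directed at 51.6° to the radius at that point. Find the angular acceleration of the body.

α ≈ 5.05 rad/s²

I = MR² = (4.72)(0.305)² = 0.4391 kg·m².
Only the tangential component produces torque: τ = F R sinθ = (9.27)(0.305) sin 51.6° = 2.216 N·m.
Newton's second law for rotation, τ = Iα, gives α = τ/I = 2.216/0.4391 = 5.046 rad/s².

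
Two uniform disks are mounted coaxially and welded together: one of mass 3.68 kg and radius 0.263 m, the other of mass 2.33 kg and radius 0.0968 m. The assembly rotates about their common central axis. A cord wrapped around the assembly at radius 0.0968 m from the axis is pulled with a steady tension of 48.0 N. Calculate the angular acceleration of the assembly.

I = ½M₁R₁² + ½M₂R₂² = ½(3.68)(0.263)² + ½(2.33)(0.0968)² = 0.1382 kg·m².
τ = F r = (48.0)(0.0968) = 4.646 N·m.
α = τ/I = 4.646/0.1382 = 33.62 rad/s².

α ≈ 33.6 rad/s²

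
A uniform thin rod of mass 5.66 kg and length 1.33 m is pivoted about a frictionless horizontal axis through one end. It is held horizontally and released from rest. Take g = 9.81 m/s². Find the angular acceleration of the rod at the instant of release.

α ≈ 11.1 rad/s²

About the pivot, I = (1/3)ML² = (1/3)(5.66)(1.33)² = 3.337 kg·m².
The weight acts at the center, a distance L/2 = 0.6650 m from the pivot; τ = Mg(L/2) = 36.92 N·m.
α = τ/I = 36.92/3.337 = 11.06 rad/s².
(Equivalently α = (3g/(2L)) = 11.06 rad/s².)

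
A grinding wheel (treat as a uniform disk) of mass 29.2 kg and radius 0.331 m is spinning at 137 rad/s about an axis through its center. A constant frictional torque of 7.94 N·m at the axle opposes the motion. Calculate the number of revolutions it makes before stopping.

≈ 301 revolutions

I = ½MR² = (1/2)(29.2)(0.331)² = 1.600 kg·m².
The net torque has magnitude 7.94 N·m, opposing ω.
|α| = τ/I = 7.940/1.600 = 4.964 rad/s² (deceleration).
ω² = ω₀² − 2|α|θ with ω = 0 ⇒ θ = ω₀²/(2|α|) = 1891 rad = 300.9 rev.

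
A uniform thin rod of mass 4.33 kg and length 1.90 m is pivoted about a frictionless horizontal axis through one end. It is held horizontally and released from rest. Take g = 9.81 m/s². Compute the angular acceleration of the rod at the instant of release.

About the pivot, I = (1/3)ML² = (1/3)(4.33)(1.90)² = 5.210 kg·m².
The weight acts at the center, a distance L/2 = 0.9500 m from the pivot; τ = Mg(L/2) = 40.35 N·m.
α = τ/I = 40.35/5.210 = 7.745 rad/s².

α ≈ 7.74 rad/s²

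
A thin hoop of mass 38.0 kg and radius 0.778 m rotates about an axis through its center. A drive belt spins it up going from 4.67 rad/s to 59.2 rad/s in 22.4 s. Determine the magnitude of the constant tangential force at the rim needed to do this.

I = MR² = (38.0)(0.778)² = 23.00 kg·m².
α = Δω/Δt = (59.2 − 4.67)/22.4 = 2.434 rad/s².
The required torque is τ = Iα = (23.00)(2.434) = 55.99 N·m.
A tangential force at the rim gives τ = FR, so F = τ/R = 55.99/0.778 = 71.97 N.

F ≈ 72.0 N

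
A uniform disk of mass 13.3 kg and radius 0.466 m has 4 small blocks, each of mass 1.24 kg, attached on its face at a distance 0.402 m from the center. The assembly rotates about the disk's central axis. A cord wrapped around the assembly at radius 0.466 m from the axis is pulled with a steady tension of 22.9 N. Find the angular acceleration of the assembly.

I_disk = ½MR² = ½(13.3)(0.466)² = 1.444 kg·m².
I_blocks = 4·m·r² = 4(1.24)(0.402)² = 0.8016 kg·m².
Total I = 2.246 kg·m².
τ = F r = (22.9)(0.466) = 10.67 N·m.
α = τ/I = 10.67/2.246 = 4.752 rad/s².

α ≈ 4.75 rad/s²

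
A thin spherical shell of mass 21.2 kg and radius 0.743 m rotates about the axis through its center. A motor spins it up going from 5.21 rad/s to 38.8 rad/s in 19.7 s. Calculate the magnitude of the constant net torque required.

I = (2/3)MR² = (2/3)(21.2)(0.743)² = 7.802 kg·m².
α = Δω/Δt = (38.8 − 5.21)/19.7 = 1.705 rad/s².
τ = Iα = (7.802)(1.705) = 13.30 N·m.

τ ≈ 13.3 N·m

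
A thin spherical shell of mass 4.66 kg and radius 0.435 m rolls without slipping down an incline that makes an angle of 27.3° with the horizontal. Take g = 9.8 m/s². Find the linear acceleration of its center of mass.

a ≈ 2.70 m/s²

Translation along the incline: Mg sinθ − f = Ma.
Rotation about the center: fR = Iα with I = (2/3)MR². No-slip gives a = αR, so f = (I/R²)a = (2/3)M a.
Substituting: Mg sinθ = (1 + 0.6667)Ma, so a = g sinθ/(1 + 0.6667) = (9.8) sin 27.3° / 1.667 = 2.697 m/s².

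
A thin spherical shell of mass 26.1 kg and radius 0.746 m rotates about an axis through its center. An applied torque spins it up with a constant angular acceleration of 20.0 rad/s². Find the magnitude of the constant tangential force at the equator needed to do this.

I = (2/3)MR² = (2/3)(26.1)(0.746)² = 9.683 kg·m².
The required torque is τ = Iα = (9.683)(20.00) = 193.7 N·m.
A tangential force at the equator gives τ = FR, so F = τ/R = 193.7/0.746 = 259.6 N.

F ≈ 260 N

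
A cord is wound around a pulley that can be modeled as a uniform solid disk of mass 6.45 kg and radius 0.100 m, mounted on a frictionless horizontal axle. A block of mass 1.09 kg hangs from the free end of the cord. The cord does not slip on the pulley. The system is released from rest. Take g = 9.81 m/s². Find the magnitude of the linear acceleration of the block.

a ≈ 2.48 m/s²

I = ½MR² = (1/2)(6.45)(0.100)² = 0.03225 kg·m².
Block: mg − T = ma. Pulley: TR = Iα. No-slip: a = αR, so T = (I/R²)a = 3.225·a.
Then mg = (m + 3.225)a, so a = (1.09)(9.81)/(1.09 + 3.225) = 2.478 m/s².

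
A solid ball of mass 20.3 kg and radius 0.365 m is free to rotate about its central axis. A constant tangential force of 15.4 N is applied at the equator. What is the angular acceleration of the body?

α ≈ 5.20 rad/s²

I = (2/5)MR² = (2/5)(20.3)(0.365)² = 1.082 kg·m².
τ = F R = (15.4)(0.365) = 5.621 N·m.
From τ = Iα: α = 5.621/1.082 = 5.196 rad/s².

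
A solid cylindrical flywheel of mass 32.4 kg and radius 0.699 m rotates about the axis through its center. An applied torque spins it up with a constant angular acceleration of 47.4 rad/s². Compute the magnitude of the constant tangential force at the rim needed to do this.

F ≈ 537 N

I = ½MR² = (1/2)(32.4)(0.699)² = 7.915 kg·m².
The required torque is τ = Iα = (7.915)(47.40) = 375.2 N·m.
A tangential force at the rim gives τ = FR, so F = τ/R = 375.2/0.699 = 536.7 N.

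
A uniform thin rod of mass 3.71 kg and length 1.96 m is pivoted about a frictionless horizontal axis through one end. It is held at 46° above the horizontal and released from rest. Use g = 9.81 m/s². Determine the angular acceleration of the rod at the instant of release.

α ≈ 5.22 rad/s²

About the pivot, I = (1/3)ML² = (1/3)(3.71)(1.96)² = 4.751 kg·m².
The weight acts at the center, a distance L/2 = 0.9800 m from the pivot; τ = Mg(L/2) cos 46° = 24.78 N·m.
α = τ/I = 24.78/4.751 = 5.215 rad/s².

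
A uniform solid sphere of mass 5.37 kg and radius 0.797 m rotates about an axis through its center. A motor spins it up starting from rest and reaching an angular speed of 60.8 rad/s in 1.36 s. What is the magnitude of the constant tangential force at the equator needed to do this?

I = (2/5)MR² = (2/5)(5.37)(0.797)² = 1.364 kg·m².
α = Δω/Δt = (60.8 − 0)/1.36 = 44.71 rad/s².
The required torque is τ = Iα = (1.364)(44.71) = 61.00 N·m.
A tangential force at the equator gives τ = FR, so F = τ/R = 61.00/0.797 = 76.53 N.

F ≈ 76.5 N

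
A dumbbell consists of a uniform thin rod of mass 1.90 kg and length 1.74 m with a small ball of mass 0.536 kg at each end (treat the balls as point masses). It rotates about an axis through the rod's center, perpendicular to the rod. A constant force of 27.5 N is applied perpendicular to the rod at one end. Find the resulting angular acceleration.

α ≈ 18.5 rad/s²

I_rod = (1/12)ML² = (1/12)(1.90)(1.74)² = 0.4794 kg·m².
I_balls = 2·m·(L/2)² = 2(0.536)(0.8700)² = 0.8114 kg·m².
Total I = 1.291 kg·m².
τ = F·(L/2) = (27.5)(0.870) = 23.93 N·m.
α = τ/I = 23.93/1.291 = 18.54 rad/s².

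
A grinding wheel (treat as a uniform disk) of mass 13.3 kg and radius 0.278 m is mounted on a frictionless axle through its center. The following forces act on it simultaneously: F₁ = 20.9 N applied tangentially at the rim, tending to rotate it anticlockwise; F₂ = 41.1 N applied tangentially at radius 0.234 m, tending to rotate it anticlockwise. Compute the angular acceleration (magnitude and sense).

I = ½MR² = (1/2)(13.3)(0.278)² = 0.5139 kg·m².
Taking anticlockwise as positive: τ₁ = +(20.9)(0.278) = +5.810 N·m; τ₂ = +(41.1)(0.234) = +9.617 N·m.
Net torque τ = 15.43 N·m.
α = τ/I = 15.43/0.5139 = 30.02 rad/s².

α ≈ 30.0 rad/s², anticlockwise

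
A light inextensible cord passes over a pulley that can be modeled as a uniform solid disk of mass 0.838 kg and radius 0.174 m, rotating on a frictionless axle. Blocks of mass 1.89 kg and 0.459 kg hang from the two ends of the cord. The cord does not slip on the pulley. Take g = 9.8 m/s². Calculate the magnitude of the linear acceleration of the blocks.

I = ½MR² = (1/2)(0.838)(0.174)² = 0.01269 kg·m².
Heavier block: m₁g − T₁ = m₁a. Lighter block: T₂ − m₂g = m₂a.
Pulley: (T₁ − T₂)R = Iα = I(a/R), so T₁ − T₂ = (I/R²)a = (1/2)M_p a = 0.4190·a.
Adding the three: (m₁ − m₂)g = (m₁ + m₂ + 0.4190)a, so a = (1.89 − 0.459)(9.8)/(1.89 + 0.459 + 0.4190) = 5.066 m/s².

a ≈ 5.07 m/s²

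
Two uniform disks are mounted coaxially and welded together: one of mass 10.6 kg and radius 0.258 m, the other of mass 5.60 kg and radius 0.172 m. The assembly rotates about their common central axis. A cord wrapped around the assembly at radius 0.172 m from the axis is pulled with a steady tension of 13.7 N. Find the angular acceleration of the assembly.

α ≈ 5.41 rad/s²

I = ½M₁R₁² + ½M₂R₂² = ½(10.6)(0.258)² + ½(5.60)(0.172)² = 0.4356 kg·m².
τ = F r = (13.7)(0.172) = 2.356 N·m.
α = τ/I = 2.356/0.4356 = 5.409 rad/s².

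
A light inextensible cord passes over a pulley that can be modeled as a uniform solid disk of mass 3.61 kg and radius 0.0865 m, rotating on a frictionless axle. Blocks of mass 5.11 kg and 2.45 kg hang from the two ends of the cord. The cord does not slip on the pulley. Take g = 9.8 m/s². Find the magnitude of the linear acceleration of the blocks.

I = ½MR² = (1/2)(3.61)(0.0865)² = 0.01351 kg·m².
Heavier block: m₁g − T₁ = m₁a. Lighter block: T₂ − m₂g = m₂a.
Pulley: (T₁ − T₂)R = Iα = I(a/R), so T₁ − T₂ = (I/R²)a = (1/2)M_p a = 1.805·a.
Adding the three: (m₁ − m₂)g = (m₁ + m₂ + 1.805)a, so a = (5.11 − 2.45)(9.8)/(5.11 + 2.45 + 1.805) = 2.784 m/s².

a ≈ 2.78 m/s²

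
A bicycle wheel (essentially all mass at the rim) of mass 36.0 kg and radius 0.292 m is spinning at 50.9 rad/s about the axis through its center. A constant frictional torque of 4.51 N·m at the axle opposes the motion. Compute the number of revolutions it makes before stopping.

I = MR² = (36.0)(0.292)² = 3.070 kg·m².
The net torque has magnitude 4.51 N·m, opposing ω.
|α| = τ/I = 4.510/3.070 = 1.469 rad/s² (deceleration).
ω² = ω₀² − 2|α|θ with ω = 0 ⇒ θ = ω₀²/(2|α|) = 881.7 rad = 140.3 rev.

≈ 140 revolutions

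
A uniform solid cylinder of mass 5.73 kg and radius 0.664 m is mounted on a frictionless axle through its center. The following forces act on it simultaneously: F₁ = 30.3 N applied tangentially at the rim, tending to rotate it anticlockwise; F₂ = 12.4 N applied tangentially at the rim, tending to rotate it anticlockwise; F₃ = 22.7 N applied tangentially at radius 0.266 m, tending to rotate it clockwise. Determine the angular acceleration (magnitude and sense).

I = ½MR² = (1/2)(5.73)(0.664)² = 1.263 kg·m².
Taking anticlockwise as positive: τ₁ = +(30.3)(0.664) = +20.12 N·m; τ₂ = +(12.4)(0.664) = +8.234 N·m; τ₃ = −(22.7)(0.266) = −6.038 N·m.
Net torque τ = 22.31 N·m.
α = τ/I = 22.31/1.263 = 17.67 rad/s².

α ≈ 17.7 rad/s², anticlockwise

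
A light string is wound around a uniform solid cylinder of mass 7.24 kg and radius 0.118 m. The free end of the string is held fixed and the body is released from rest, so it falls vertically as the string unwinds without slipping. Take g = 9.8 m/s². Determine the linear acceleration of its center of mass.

a ≈ 6.53 m/s²

Translation: Mg − T = Ma. Rotation about the center: TR = Iα with I = ½MR².
With a = αR: T = (I/R²)a = (1/2)M a, so Mg = (1 + 0.5000)Ma.
a = g/(1 + 0.5000) = 9.8/1.500 = 6.533 m/s².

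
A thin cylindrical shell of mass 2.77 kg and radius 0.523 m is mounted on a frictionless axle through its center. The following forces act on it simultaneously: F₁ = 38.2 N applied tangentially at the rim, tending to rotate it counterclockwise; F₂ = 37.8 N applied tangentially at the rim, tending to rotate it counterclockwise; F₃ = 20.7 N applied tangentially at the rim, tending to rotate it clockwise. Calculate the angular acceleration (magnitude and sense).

α ≈ 38.2 rad/s², counterclockwise

I = MR² = (2.77)(0.523)² = 0.7577 kg·m².
Taking counterclockwise as positive: τ₁ = +(38.2)(0.523) = +19.98 N·m; τ₂ = +(37.8)(0.523) = +19.77 N·m; τ₃ = −(20.7)(0.523) = −10.83 N·m.
Net torque τ = 28.92 N·m.
α = τ/I = 28.92/0.7577 = 38.17 rad/s².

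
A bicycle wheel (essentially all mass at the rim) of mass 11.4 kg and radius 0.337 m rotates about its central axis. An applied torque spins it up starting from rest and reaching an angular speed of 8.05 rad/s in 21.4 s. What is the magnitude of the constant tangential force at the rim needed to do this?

F ≈ 1.45 N

I = MR² = (11.4)(0.337)² = 1.295 kg·m².
α = Δω/Δt = (8.05 − 0)/21.4 = 0.3762 rad/s².
The required torque is τ = Iα = (1.295)(0.3762) = 0.4870 N·m.
A tangential force at the rim gives τ = FR, so F = τ/R = 0.4870/0.337 = 1.445 N.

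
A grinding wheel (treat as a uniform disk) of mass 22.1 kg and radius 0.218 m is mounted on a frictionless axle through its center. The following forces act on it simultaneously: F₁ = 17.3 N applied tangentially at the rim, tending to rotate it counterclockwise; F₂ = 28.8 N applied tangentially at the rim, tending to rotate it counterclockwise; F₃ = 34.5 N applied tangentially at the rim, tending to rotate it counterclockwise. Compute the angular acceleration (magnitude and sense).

I = ½MR² = (1/2)(22.1)(0.218)² = 0.5251 kg·m².
Taking counterclockwise as positive: τ₁ = +(17.3)(0.218) = +3.771 N·m; τ₂ = +(28.8)(0.218) = +6.278 N·m; τ₃ = +(34.5)(0.218) = +7.521 N·m.
Net torque τ = 17.57 N·m.
α = τ/I = 17.57/0.5251 = 33.46 rad/s².

α ≈ 33.5 rad/s², counterclockwise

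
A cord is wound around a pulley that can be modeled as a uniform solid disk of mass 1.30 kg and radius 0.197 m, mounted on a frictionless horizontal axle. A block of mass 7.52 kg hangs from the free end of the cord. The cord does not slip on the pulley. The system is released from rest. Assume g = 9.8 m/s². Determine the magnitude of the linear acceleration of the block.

a ≈ 9.02 m/s²

I = ½MR² = (1/2)(1.30)(0.197)² = 0.02523 kg·m².
Block: mg − T = ma. Pulley: TR = Iα. No-slip: a = αR, so T = (I/R²)a = 0.6500·a.
Then mg = (m + 0.6500)a, so a = (7.52)(9.8)/(7.52 + 0.6500) = 9.020 m/s².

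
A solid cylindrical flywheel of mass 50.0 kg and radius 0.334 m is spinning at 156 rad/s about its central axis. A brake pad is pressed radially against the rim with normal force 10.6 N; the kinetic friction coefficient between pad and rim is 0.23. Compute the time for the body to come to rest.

I = ½MR² = (1/2)(50.0)(0.334)² = 2.789 kg·m².
Friction force f = μN = (0.23)(10.6) = 2.438 N at the rim; torque magnitude τ = fR = 0.8143 N·m, opposing ω.
|α| = τ/I = 0.8143/2.789 = 0.2920 rad/s² (deceleration).
0 = ω₀ − |α|t ⇒ t = ω₀/|α| = 156/0.2920 = 534.3 s.

t ≈ 534 s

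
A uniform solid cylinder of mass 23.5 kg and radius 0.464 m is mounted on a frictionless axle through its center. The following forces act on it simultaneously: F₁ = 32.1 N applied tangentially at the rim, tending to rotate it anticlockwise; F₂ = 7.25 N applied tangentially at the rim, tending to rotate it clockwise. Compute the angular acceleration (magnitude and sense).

α ≈ 4.56 rad/s², anticlockwise

I = ½MR² = (1/2)(23.5)(0.464)² = 2.530 kg·m².
Taking anticlockwise as positive: τ₁ = +(32.1)(0.464) = +14.89 N·m; τ₂ = −(7.25)(0.464) = −3.364 N·m.
Net torque τ = 11.53 N·m.
α = τ/I = 11.53/2.530 = 4.558 rad/s².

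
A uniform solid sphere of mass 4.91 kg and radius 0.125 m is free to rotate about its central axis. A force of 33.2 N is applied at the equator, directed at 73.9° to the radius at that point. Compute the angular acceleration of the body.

I = (2/5)MR² = (2/5)(4.91)(0.125)² = 0.03069 kg·m².
Only the tangential component produces torque: τ = F R sinθ = (33.2)(0.125) sin 73.9° = 3.987 N·m.
Newton's second law for rotation, τ = Iα, gives α = τ/I = 3.987/0.03069 = 129.9 rad/s².

α ≈ 130 rad/s²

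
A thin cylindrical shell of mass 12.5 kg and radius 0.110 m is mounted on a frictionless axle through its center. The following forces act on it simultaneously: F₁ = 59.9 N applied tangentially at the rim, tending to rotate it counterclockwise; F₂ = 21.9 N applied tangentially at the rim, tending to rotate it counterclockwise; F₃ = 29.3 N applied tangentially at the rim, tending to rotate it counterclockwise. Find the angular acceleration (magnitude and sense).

α ≈ 80.8 rad/s², counterclockwise

I = MR² = (12.5)(0.110)² = 0.1512 kg·m².
Taking counterclockwise as positive: τ₁ = +(59.9)(0.110) = +6.589 N·m; τ₂ = +(21.9)(0.110) = +2.409 N·m; τ₃ = +(29.3)(0.110) = +3.223 N·m.
Net torque τ = 12.22 N·m.
α = τ/I = 12.22/0.1512 = 80.80 rad/s².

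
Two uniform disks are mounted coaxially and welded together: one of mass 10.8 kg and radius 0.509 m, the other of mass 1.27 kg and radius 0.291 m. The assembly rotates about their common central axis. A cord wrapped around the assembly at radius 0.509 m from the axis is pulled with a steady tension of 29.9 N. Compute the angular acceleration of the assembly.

α ≈ 10.5 rad/s²

I = ½M₁R₁² + ½M₂R₂² = ½(10.8)(0.509)² + ½(1.27)(0.291)² = 1.453 kg·m².
τ = F r = (29.9)(0.509) = 15.22 N·m.
α = τ/I = 15.22/1.453 = 10.48 rad/s².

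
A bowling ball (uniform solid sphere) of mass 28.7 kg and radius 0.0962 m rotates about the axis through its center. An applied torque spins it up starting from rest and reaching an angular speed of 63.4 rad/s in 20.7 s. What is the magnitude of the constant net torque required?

τ ≈ 0.325 N·m

I = (2/5)MR² = (2/5)(28.7)(0.0962)² = 0.1062 kg·m².
α = Δω/Δt = (63.4 − 0)/20.7 = 3.063 rad/s².
τ = Iα = (0.1062)(3.063) = 0.3254 N·m.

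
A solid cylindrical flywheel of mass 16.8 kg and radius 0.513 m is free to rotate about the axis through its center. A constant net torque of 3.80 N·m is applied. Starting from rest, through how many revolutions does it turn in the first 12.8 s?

I = ½MR² = (1/2)(16.8)(0.513)² = 2.211 kg·m².
α = τ/I = 3.80/2.211 = 1.719 rad/s².
θ = ½αt² = ½(1.719)(12.8)² = 140.8 rad.
Revolutions = θ/(2π) = 22.41.

≈ 22.4 revolutions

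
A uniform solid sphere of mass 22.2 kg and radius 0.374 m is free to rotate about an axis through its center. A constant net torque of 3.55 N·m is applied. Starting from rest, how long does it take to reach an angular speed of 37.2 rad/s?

I = (2/5)MR² = (2/5)(22.2)(0.374)² = 1.242 kg·m².
α = τ/I = 3.55/1.242 = 2.858 rad/s².
ω = αt ⇒ t = ω/α = 37.2/2.858 = 13.02 s.

t ≈ 13.0 s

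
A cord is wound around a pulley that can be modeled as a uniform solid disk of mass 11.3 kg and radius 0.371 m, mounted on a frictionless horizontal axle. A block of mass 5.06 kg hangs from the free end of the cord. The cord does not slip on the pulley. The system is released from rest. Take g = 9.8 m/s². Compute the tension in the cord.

T ≈ 26.2 N

I = ½MR² = (1/2)(11.3)(0.371)² = 0.7777 kg·m².
Block: mg − T = ma. Pulley: TR = Iα. No-slip: a = αR, so T = (I/R²)a = 5.650·a.
Then mg = (m + 5.650)a, so a = (5.06)(9.8)/(5.06 + 5.650) = 4.630 m/s².
T = 5.650·a = 26.16 N.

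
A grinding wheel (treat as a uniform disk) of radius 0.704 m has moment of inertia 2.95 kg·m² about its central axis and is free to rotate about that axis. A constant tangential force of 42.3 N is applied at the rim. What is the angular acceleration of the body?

τ = F R = (42.3)(0.704) = 29.78 N·m.
From τ = Iα: α = 29.78/2.950 = 10.09 rad/s².

α ≈ 10.1 rad/s²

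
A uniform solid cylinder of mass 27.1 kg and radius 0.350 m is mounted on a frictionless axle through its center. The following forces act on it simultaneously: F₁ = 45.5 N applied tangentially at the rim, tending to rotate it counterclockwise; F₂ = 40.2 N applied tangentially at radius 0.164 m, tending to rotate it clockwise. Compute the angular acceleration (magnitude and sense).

I = ½MR² = (1/2)(27.1)(0.350)² = 1.660 kg·m².
Taking counterclockwise as positive: τ₁ = +(45.5)(0.350) = +15.92 N·m; τ₂ = −(40.2)(0.164) = −6.593 N·m.
Net torque τ = 9.332 N·m.
α = τ/I = 9.332/1.660 = 5.622 rad/s².

α ≈ 5.62 rad/s², counterclockwise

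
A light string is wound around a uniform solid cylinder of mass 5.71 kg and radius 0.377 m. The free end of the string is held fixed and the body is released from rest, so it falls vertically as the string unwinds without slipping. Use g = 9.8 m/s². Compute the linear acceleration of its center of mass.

Translation: Mg − T = Ma. Rotation about the center: TR = Iα with I = ½MR².
With a = αR: T = (I/R²)a = (1/2)M a, so Mg = (1 + 0.5000)Ma.
a = g/(1 + 0.5000) = 9.8/1.500 = 6.533 m/s².

a ≈ 6.53 m/s²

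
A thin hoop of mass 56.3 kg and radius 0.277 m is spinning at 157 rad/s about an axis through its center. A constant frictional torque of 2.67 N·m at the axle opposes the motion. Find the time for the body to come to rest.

I = MR² = (56.3)(0.277)² = 4.320 kg·m².
The net torque has magnitude 2.67 N·m, opposing ω.
|α| = τ/I = 2.670/4.320 = 0.6181 rad/s² (deceleration).
0 = ω₀ − |α|t ⇒ t = ω₀/|α| = 157/0.6181 = 254.0 s.

t ≈ 254 s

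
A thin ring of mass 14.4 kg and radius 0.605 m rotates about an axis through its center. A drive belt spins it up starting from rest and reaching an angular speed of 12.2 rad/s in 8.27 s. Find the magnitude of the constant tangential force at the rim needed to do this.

F ≈ 12.9 N

I = MR² = (14.4)(0.605)² = 5.271 kg·m².
α = Δω/Δt = (12.2 − 0)/8.27 = 1.475 rad/s².
The required torque is τ = Iα = (5.271)(1.475) = 7.775 N·m.
A tangential force at the rim gives τ = FR, so F = τ/R = 7.775/0.605 = 12.85 N.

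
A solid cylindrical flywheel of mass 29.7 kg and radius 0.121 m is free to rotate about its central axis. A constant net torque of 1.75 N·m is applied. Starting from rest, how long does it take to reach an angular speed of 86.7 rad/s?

t ≈ 10.8 s

I = ½MR² = (1/2)(29.7)(0.121)² = 0.2174 kg·m².
α = τ/I = 1.75/0.2174 = 8.049 rad/s².
ω = αt ⇒ t = ω/α = 86.7/8.049 = 10.77 s.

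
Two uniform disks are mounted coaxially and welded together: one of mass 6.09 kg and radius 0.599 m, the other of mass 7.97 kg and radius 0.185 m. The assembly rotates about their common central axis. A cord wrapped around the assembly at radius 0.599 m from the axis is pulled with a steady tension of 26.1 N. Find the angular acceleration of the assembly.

I = ½M₁R₁² + ½M₂R₂² = ½(6.09)(0.599)² + ½(7.97)(0.185)² = 1.229 kg·m².
τ = F r = (26.1)(0.599) = 15.63 N·m.
α = τ/I = 15.63/1.229 = 12.72 rad/s².

α ≈ 12.7 rad/s²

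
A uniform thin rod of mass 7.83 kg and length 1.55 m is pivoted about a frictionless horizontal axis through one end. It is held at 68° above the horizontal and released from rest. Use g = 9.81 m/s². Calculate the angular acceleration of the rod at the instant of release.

About the pivot, I = (1/3)ML² = (1/3)(7.83)(1.55)² = 6.271 kg·m².
The weight acts at the center, a distance L/2 = 0.7750 m from the pivot; τ = Mg(L/2) cos 68° = 22.30 N·m.
α = τ/I = 22.30/6.271 = 3.556 rad/s².
(Equivalently α = (3g/(2L)) cos 68° = 3.556 rad/s².)

α ≈ 3.56 rad/s²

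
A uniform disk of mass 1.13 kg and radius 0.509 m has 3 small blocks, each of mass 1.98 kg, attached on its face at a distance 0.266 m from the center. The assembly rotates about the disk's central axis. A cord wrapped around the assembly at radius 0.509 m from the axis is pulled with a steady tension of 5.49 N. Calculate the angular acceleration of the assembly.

I_disk = ½MR² = ½(1.13)(0.509)² = 0.1464 kg·m².
I_blocks = 3·m·r² = 3(1.98)(0.266)² = 0.4203 kg·m².
Total I = 0.5667 kg·m².
τ = F r = (5.49)(0.509) = 2.794 N·m.
α = τ/I = 2.794/0.5667 = 4.931 rad/s².

α ≈ 4.93 rad/s²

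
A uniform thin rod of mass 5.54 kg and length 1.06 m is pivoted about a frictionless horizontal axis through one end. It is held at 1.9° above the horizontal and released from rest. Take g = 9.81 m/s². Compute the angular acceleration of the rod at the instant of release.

About the pivot, I = (1/3)ML² = (1/3)(5.54)(1.06)² = 2.075 kg·m².
The weight acts at the center, a distance L/2 = 0.5300 m from the pivot; τ = Mg(L/2) cos 1.9° = 28.79 N·m.
α = τ/I = 28.79/2.075 = 13.87 rad/s².

α ≈ 13.9 rad/s²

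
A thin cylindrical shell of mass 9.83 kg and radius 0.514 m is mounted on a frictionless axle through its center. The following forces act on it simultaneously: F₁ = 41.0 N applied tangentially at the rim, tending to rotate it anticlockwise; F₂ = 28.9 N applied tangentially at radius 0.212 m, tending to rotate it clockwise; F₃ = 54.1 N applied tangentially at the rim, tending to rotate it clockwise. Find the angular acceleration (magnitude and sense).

α ≈ 4.95 rad/s², clockwise

I = MR² = (9.83)(0.514)² = 2.597 kg·m².
Taking anticlockwise as positive: τ₁ = +(41.0)(0.514) = +21.07 N·m; τ₂ = −(28.9)(0.212) = −6.127 N·m; τ₃ = −(54.1)(0.514) = −27.81 N·m.
Net torque τ = -12.86 N·m.
α = τ/I = -12.86/2.597 = -4.952 rad/s².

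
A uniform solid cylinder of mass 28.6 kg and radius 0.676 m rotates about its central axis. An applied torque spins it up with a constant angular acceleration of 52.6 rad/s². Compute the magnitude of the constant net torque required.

τ ≈ 344 N·m

I = ½MR² = (1/2)(28.6)(0.676)² = 6.535 kg·m².
τ = Iα = (6.535)(52.60) = 343.7 N·m.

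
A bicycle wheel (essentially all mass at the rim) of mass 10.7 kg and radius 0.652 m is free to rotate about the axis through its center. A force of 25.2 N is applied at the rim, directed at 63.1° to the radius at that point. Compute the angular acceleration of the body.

α ≈ 3.22 rad/s²

I = MR² = (10.7)(0.652)² = 4.549 kg·m².
Only the tangential component produces torque: τ = F R sinθ = (25.2)(0.652) sin 63.1° = 14.65 N·m.
From τ = Iα: α = 14.65/4.549 = 3.221 rad/s².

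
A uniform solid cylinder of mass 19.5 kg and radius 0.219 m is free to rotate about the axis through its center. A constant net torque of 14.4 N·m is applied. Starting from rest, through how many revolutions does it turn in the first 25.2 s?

I = ½MR² = (1/2)(19.5)(0.219)² = 0.4676 kg·m².
α = τ/I = 14.4/0.4676 = 30.79 rad/s².
θ = ½αt² = ½(30.79)(25.2)² = 9778 rad.
Revolutions = θ/(2π) = 1556.

≈ 1560 revolutions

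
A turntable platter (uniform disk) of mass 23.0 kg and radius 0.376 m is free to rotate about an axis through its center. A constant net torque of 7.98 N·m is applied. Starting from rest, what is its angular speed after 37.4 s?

I = ½MR² = (1/2)(23.0)(0.376)² = 1.626 kg·m².
α = τ/I = 7.98/1.626 = 4.908 rad/s².
ω = ω₀ + αt = 0 + (4.908)(37.4) = 183.6 rad/s.

ω ≈ 184 rad/s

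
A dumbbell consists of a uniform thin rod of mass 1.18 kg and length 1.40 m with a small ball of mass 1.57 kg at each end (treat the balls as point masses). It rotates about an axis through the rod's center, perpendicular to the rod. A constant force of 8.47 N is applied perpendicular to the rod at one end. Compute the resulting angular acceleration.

α ≈ 3.42 rad/s²

I_rod = (1/12)ML² = (1/12)(1.18)(1.40)² = 0.1927 kg·m².
I_balls = 2·m·(L/2)² = 2(1.57)(0.7000)² = 1.539 kg·m².
Total I = 1.731 kg·m².
τ = F·(L/2) = (8.47)(0.700) = 5.929 N·m.
α = τ/I = 5.929/1.731 = 3.425 rad/s².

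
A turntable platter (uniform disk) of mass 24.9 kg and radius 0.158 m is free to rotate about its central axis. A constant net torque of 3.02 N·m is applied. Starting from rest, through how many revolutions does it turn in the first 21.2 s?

≈ 348 revolutions

I = ½MR² = (1/2)(24.9)(0.158)² = 0.3108 kg·m².
α = τ/I = 3.02/0.3108 = 9.717 rad/s².
θ = ½αt² = ½(9.717)(21.2)² = 2184 rad.
Revolutions = θ/(2π) = 347.5.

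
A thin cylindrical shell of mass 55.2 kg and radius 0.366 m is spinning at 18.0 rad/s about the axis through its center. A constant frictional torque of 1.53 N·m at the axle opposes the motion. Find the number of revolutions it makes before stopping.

I = MR² = (55.2)(0.366)² = 7.394 kg·m².
The net torque has magnitude 1.53 N·m, opposing ω.
|α| = τ/I = 1.530/7.394 = 0.2069 rad/s² (deceleration).
ω² = ω₀² − 2|α|θ with ω = 0 ⇒ θ = ω₀²/(2|α|) = 782.9 rad = 124.6 rev.

≈ 125 revolutions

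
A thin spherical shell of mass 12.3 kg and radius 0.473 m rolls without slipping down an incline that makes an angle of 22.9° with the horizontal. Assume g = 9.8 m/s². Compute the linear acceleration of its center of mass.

a ≈ 2.29 m/s²

Translation along the incline: Mg sinθ − f = Ma.
Rotation about the center: fR = Iα with I = (2/3)MR². No-slip gives a = αR, so f = (I/R²)a = (2/3)M a.
Substituting: Mg sinθ = (1 + 0.6667)Ma, so a = g sinθ/(1 + 0.6667) = (9.8) sin 22.9° / 1.667 = 2.288 m/s².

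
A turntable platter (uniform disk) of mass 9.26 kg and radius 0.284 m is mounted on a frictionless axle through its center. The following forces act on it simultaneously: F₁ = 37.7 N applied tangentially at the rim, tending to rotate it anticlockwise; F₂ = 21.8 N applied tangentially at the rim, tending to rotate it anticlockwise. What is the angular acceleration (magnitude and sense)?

α ≈ 45.2 rad/s², anticlockwise

I = ½MR² = (1/2)(9.26)(0.284)² = 0.3734 kg·m².
Taking anticlockwise as positive: τ₁ = +(37.7)(0.284) = +10.71 N·m; τ₂ = +(21.8)(0.284) = +6.191 N·m.
Net torque τ = 16.90 N·m.
α = τ/I = 16.90/0.3734 = 45.25 rad/s².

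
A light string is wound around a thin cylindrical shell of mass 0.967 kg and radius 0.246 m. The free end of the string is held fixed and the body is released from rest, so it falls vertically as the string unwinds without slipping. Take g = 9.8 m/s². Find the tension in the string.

T ≈ 4.74 N

Translation: Mg − T = Ma. Rotation about the center: TR = Iα with I = MR².
With a = αR: T = (I/R²)a = M a, so Mg = (1 + 1.000)Ma.
a = g/(1 + 1.000) = 9.8/2.000 = 4.900 m/s².
T = 1.000·M·a = (1.000)(0.967)(4.900) = 4.738 N.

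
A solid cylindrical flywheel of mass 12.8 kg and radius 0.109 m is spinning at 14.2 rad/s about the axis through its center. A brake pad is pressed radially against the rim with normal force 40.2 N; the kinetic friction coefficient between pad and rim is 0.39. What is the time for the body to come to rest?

I = ½MR² = (1/2)(12.8)(0.109)² = 0.07604 kg·m².
Friction force f = μN = (0.39)(40.2) = 15.68 N at the rim; torque magnitude τ = fR = 1.709 N·m, opposing ω.
|α| = τ/I = 1.709/0.07604 = 22.47 rad/s² (deceleration).
0 = ω₀ − |α|t ⇒ t = ω₀/|α| = 14.2/22.47 = 0.6318 s.

t ≈ 0.632 s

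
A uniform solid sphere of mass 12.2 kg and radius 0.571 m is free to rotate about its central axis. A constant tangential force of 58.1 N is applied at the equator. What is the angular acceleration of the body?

I = (2/5)MR² = (2/5)(12.2)(0.571)² = 1.591 kg·m².
τ = F R = (58.1)(0.571) = 33.18 N·m.
From τ = Iα: α = 33.18/1.591 = 20.85 rad/s².

α ≈ 20.9 rad/s²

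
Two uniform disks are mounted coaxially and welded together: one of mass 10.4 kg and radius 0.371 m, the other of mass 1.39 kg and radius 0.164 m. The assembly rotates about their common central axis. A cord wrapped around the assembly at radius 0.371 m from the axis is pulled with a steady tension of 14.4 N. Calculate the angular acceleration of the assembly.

α ≈ 7.27 rad/s²

I = ½M₁R₁² + ½M₂R₂² = ½(10.4)(0.371)² + ½(1.39)(0.164)² = 0.7344 kg·m².
τ = F r = (14.4)(0.371) = 5.342 N·m.
α = τ/I = 5.342/0.7344 = 7.274 rad/s².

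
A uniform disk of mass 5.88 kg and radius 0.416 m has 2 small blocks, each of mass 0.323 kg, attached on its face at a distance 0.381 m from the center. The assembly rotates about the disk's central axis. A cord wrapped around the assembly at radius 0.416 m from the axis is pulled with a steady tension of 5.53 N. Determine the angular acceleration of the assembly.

I_disk = ½MR² = ½(5.88)(0.416)² = 0.5088 kg·m².
I_blocks = 2·m·r² = 2(0.323)(0.381)² = 0.09377 kg·m².
Total I = 0.6026 kg·m².
τ = F r = (5.53)(0.416) = 2.300 N·m.
α = τ/I = 2.300/0.6026 = 3.818 rad/s².

α ≈ 3.82 rad/s²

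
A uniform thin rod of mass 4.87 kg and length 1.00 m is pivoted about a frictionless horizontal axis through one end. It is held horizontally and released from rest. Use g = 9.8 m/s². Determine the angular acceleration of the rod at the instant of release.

About the pivot, I = (1/3)ML² = (1/3)(4.87)(1.00)² = 1.623 kg·m².
The weight acts at the center, a distance L/2 = 0.5000 m from the pivot; τ = Mg(L/2) = 23.86 N·m.
α = τ/I = 23.86/1.623 = 14.70 rad/s².
(Equivalently α = (3g/(2L)) = 14.70 rad/s².)

α ≈ 14.7 rad/s²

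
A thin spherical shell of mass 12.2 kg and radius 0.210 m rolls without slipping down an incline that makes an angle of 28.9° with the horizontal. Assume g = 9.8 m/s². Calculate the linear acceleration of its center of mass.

Translation along the incline: Mg sinθ − f = Ma.
Rotation about the center: fR = Iα with I = (2/3)MR². No-slip gives a = αR, so f = (I/R²)a = (2/3)M a.
Substituting: Mg sinθ = (1 + 0.6667)Ma, so a = g sinθ/(1 + 0.6667) = (9.8) sin 28.9° / 1.667 = 2.842 m/s².

a ≈ 2.84 m/s²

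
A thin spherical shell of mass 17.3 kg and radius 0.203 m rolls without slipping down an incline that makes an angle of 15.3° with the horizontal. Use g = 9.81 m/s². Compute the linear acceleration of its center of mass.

Translation along the incline: Mg sinθ − f = Ma.
Rotation about the center: fR = Iα with I = (2/3)MR². No-slip gives a = αR, so f = (I/R²)a = (2/3)M a.
Substituting: Mg sinθ = (1 + 0.6667)Ma, so a = g sinθ/(1 + 0.6667) = (9.81) sin 15.3° / 1.667 = 1.553 m/s².

a ≈ 1.55 m/s²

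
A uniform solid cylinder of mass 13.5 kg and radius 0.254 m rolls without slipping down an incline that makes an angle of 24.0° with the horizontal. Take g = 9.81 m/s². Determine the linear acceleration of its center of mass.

Translation along the incline: Mg sinθ − f = Ma.
Rotation about the center: fR = Iα with I = ½MR². No-slip gives a = αR, so f = (I/R²)a = (1/2)M a.
Substituting: Mg sinθ = (1 + 0.5000)Ma, so a = g sinθ/(1 + 0.5000) = (9.81) sin 24.0° / 1.500 = 2.660 m/s².

a ≈ 2.66 m/s²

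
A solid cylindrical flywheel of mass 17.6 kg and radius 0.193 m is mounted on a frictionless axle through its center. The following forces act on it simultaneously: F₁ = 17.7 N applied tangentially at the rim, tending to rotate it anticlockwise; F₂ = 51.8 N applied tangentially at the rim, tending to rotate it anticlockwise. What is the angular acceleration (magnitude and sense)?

α ≈ 40.9 rad/s², anticlockwise

I = ½MR² = (1/2)(17.6)(0.193)² = 0.3278 kg·m².
Taking anticlockwise as positive: τ₁ = +(17.7)(0.193) = +3.416 N·m; τ₂ = +(51.8)(0.193) = +9.997 N·m.
Net torque τ = 13.41 N·m.
α = τ/I = 13.41/0.3278 = 40.92 rad/s².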